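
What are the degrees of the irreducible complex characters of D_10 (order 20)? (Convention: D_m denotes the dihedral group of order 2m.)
Dimensions: 1, 1, 1, 1, 2, 2, 2, 2

Proof sketch: There are 8 irreducibles (= number of conjugacy classes). Their dimensions d_i satisfy sum d_i^2 = |G| = 20: 1 + 1 + 1 + 1 + 4 + 4 + 4 + 4 = 20.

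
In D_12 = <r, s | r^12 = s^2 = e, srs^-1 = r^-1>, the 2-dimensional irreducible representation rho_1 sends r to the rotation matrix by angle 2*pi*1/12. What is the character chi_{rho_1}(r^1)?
chi_{rho_1}(r^1) = 2*cos(2*pi*1*1/12) = sqrt(3)

Reasoning: rho_1(r^1) is rotation by angle 2*pi*1*1/12, whose trace is 2*cos(2*pi*1*1/12) = sqrt(3).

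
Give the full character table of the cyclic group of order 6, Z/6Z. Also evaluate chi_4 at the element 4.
Character table of Z/6Z (irreps indexed chi_0,...,chi_5 with chi_k(m) = zeta_6^(k*m), zeta_6 = exp(2*pi*i/6)):
  irrep \ class  {0} (size 1)  {1} (size 1)    {2} (size 1)    {3} (size 1)  {4} (size 1)    {5} (size 1)  
  chi_0          1             1               1               1             1               1             
  chi_1          1             exp(I*pi/3)     exp(2*I*pi/3)   -1            exp(-2*I*pi/3)  exp(-I*pi/3)  
  chi_2          1             exp(2*I*pi/3)   exp(-2*I*pi/3)  1             exp(2*I*pi/3)   exp(-2*I*pi/3)
  chi_3          1             -1              1               -1            1               -1            
  chi_4          1             exp(-2*I*pi/3)  exp(2*I*pi/3)   1             exp(-2*I*pi/3)  exp(2*I*pi/3) 
  chi_5          1             exp(-I*pi/3)    exp(-2*I*pi/3)  -1            exp(2*I*pi/3)   exp(I*pi/3)   

Spot check: chi_4(4) = zeta_6^(4*4) = zeta_6^16 = exp(-2*I*pi/3).

Argument: Z/6Z is abelian, so all 6 irreducible complex representations are 1-dimensional. They are given by chi_k(m) = zeta_6^(k*m) for k = 0,...,5. Row orthogonality: sum_m chi_k(m) conj(chi_l(m)) = 6 * [k = l].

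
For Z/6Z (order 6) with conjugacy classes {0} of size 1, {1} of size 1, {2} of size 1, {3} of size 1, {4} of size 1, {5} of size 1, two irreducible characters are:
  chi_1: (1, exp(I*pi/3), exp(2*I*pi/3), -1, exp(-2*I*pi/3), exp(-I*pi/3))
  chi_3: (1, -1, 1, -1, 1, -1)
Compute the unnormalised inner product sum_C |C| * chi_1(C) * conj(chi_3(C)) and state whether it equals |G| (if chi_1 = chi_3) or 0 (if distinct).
Sum = 0; so <chi_1, chi_3> = 0 (distinct irreducibles are orthogonal).

Compute term by term over conjugacy classes (|C| * chi_1(C) * conj(chi_3(C))):
  1*(1)*conj(1) + 1*(exp(I*pi/3))*conj(-1) + 1*(exp(2*I*pi/3))*conj(1) + 1*(-1)*conj(-1) + 1*(exp(-2*I*pi/3))*conj(1) + 1*(exp(-I*pi/3))*conj(-1)
  = (1) + (-exp(I*pi/3)) + (exp(2*I*pi/3)) + (1) + (exp(-2*I*pi/3)) + (-exp(-I*pi/3))
  = 0.
(Exp terms are combined using exp(i*s)*conj(exp(i*t)) = exp(i*(s-t)), and sums of them are collapsed using the identity that for every m > 1 the m distinct m-th roots of unity sum to 0, e.g. 1 + exp(2*I*pi/3) + exp(-2*I*pi/3) = 0.)
Dividing by |G| = 6 gives 0/6 = 0, matching the row-orthogonality relation <chi_1, chi_3> = [chi_1 = chi_3].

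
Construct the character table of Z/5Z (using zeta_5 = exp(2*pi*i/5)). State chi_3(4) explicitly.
Character table of Z/5Z (irreps indexed chi_0,...,chi_4 with chi_k(m) = zeta_5^(k*m), zeta_5 = exp(2*pi*i/5)):
  irrep \ class  {0} (size 1)  {1} (size 1)    {2} (size 1)    {3} (size 1)    {4} (size 1)  
  chi_0          1             1               1               1               1             
  chi_1          1             exp(2*I*pi/5)   exp(4*I*pi/5)   exp(-4*I*pi/5)  exp(-2*I*pi/5)
  chi_2          1             exp(4*I*pi/5)   exp(-2*I*pi/5)  exp(2*I*pi/5)   exp(-4*I*pi/5)
  chi_3          1             exp(-4*I*pi/5)  exp(2*I*pi/5)   exp(-2*I*pi/5)  exp(4*I*pi/5) 
  chi_4          1             exp(-2*I*pi/5)  exp(-4*I*pi/5)  exp(4*I*pi/5)   exp(2*I*pi/5) 

Spot check: chi_3(4) = zeta_5^(3*4) = zeta_5^12 = exp(4*I*pi/5).

Explanation: Z/5Z is abelian, so all 5 irreducible complex representations are 1-dimensional. They are given by chi_k(m) = zeta_5^(k*m) for k = 0,...,4. Row orthogonality: sum_m chi_k(m) conj(chi_l(m)) = 5 * [k = l].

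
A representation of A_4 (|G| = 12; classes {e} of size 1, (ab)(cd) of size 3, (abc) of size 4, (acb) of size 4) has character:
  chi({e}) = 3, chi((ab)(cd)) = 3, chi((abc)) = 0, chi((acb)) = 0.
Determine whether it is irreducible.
Not irreducible (reducible): <chi, chi> = 3 > 1.

<chi, chi> = (1/|G|) sum_C |C| * |chi(C)|^2 = (1/12)[1*|3|^2 + 3*|3|^2 + 4*|0|^2 + 4*|0|^2]
  = (1/12)[(9) + (27) + (0) + (0)] = 36/12 = 3.
(Exp terms are combined using exp(i*s)*conj(exp(i*t)) = exp(i*(s-t)), and sums of them are collapsed using the identity that for every m > 1 the m distinct m-th roots of unity sum to 0, e.g. 1 + exp(2*I*pi/3) + exp(-2*I*pi/3) = 0.)
A character is irreducible iff <chi, chi> = 1, so this representation is reducible.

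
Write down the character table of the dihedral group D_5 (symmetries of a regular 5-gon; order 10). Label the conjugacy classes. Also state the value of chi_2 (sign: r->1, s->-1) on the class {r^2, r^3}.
Conjugacy classes: {e} of size 1, {r^1, r^4} of size 2, {r^2, r^3} of size 2, {s, sr, ..., sr^4} of size 5.
Character table:
  irrep \ class              {e} (size 1)  {r^1, r^4} (size 2)  {r^2, r^3} (size 2)  {s, sr, ..., sr^4} (size 5)
  chi_1 (triv)               1             1                    1                    1                          
  chi_2 (sign: r->1, s->-1)  1             1                    1                    -1                         
  chi_3 (2d, j=1)            2             -1/2 + sqrt(5)/2     -sqrt(5)/2 - 1/2     0                          
  chi_4 (2d, j=2)            2             -sqrt(5)/2 - 1/2     -1/2 + sqrt(5)/2     0                          

Spot check: chi_2 (sign: r->1, s->-1) on {r^2, r^3} = 1.

Details: D_5 has order 2*5 = 10 with 4 conjugacy classes, hence 4 irreducibles. Sum of squared dims 1 + 1 + 4 + 4 = 10 = |G|. Linear characters come from the abelianisation; the 2-dimensional irreps have character r^k -> 2*cos(2*pi*j*k/5), reflections -> 0.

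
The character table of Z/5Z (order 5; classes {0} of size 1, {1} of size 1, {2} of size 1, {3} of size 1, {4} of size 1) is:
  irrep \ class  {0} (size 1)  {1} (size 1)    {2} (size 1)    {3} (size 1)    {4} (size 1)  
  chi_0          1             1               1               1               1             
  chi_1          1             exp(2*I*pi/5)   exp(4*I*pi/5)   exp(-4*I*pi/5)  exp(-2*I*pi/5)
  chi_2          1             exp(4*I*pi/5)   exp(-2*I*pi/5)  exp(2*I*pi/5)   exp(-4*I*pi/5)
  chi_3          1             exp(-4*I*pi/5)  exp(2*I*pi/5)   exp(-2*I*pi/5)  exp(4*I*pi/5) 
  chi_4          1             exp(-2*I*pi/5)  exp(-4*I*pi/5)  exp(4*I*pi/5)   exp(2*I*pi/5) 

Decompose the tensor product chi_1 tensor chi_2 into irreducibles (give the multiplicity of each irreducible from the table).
chi_1 tensor chi_2 = chi_3 (all other irreducibles have multiplicity 0).

Details: The character of a tensor product is the pointwise product (chi_1 * chi_2)(C) = chi_1(C) * chi_2(C):
  {0}: (1)*(1), {1}: (exp(2*I*pi/5))*(exp(4*I*pi/5)), {2}: (exp(4*I*pi/5))*(exp(-2*I*pi/5)), {3}: (exp(-4*I*pi/5))*(exp(2*I*pi/5)), {4}: (exp(-2*I*pi/5))*(exp(-4*I*pi/5))
so (chi_1 * chi_2) takes values
  {0} -> 1, {1} -> exp(-4*I*pi/5), {2} -> exp(2*I*pi/5), {3} -> exp(-2*I*pi/5), {4} -> exp(4*I*pi/5).
Now take the inner product of this character with each irreducible chi from the table, <chi_1*chi_2, chi> = (1/5) sum_C |C| (chi_1*chi_2)(C) conj(chi(C)):
  <chi_1*chi_2, chi_0> = (1/5)[1*(1)*conj(1) + 1*(exp(-4*I*pi/5))*conj(1) + 1*(exp(2*I*pi/5))*conj(1) + 1*(exp(-2*I*pi/5))*conj(1) + 1*(exp(4*I*pi/5))*conj(1)]
      = (1/5)[(1) + (exp(-4*I*pi/5)) + (exp(2*I*pi/5)) + (exp(-2*I*pi/5)) + (exp(4*I*pi/5))] = 0/5 = 0
  <chi_1*chi_2, chi_1> = (1/5)[1*(1)*conj(1) + 1*(exp(-4*I*pi/5))*conj(exp(2*I*pi/5)) + 1*(exp(2*I*pi/5))*conj(exp(4*I*pi/5)) + 1*(exp(-2*I*pi/5))*conj(exp(-4*I*pi/5)) + 1*(exp(4*I*pi/5))*conj(exp(-2*I*pi/5))]
      = (1/5)[(1) + (exp(4*I*pi/5)) + (exp(-2*I*pi/5)) + (exp(2*I*pi/5)) + (exp(-4*I*pi/5))] = 0/5 = 0
  <chi_1*chi_2, chi_2> = (1/5)[1*(1)*conj(1) + 1*(exp(-4*I*pi/5))*conj(exp(4*I*pi/5)) + 1*(exp(2*I*pi/5))*conj(exp(-2*I*pi/5)) + 1*(exp(-2*I*pi/5))*conj(exp(2*I*pi/5)) + 1*(exp(4*I*pi/5))*conj(exp(-4*I*pi/5))]
      = (1/5)[(1) + (exp(2*I*pi/5)) + (exp(4*I*pi/5)) + (exp(-4*I*pi/5)) + (exp(-2*I*pi/5))] = 0/5 = 0
  <chi_1*chi_2, chi_3> = (1/5)[1*(1)*conj(1) + 1*(exp(-4*I*pi/5))*conj(exp(-4*I*pi/5)) + 1*(exp(2*I*pi/5))*conj(exp(2*I*pi/5)) + 1*(exp(-2*I*pi/5))*conj(exp(-2*I*pi/5)) + 1*(exp(4*I*pi/5))*conj(exp(4*I*pi/5))]
      = (1/5)[(1) + (1) + (1) + (1) + (1)] = 5/5 = 1
  <chi_1*chi_2, chi_4> = (1/5)[1*(1)*conj(1) + 1*(exp(-4*I*pi/5))*conj(exp(-2*I*pi/5)) + 1*(exp(2*I*pi/5))*conj(exp(-4*I*pi/5)) + 1*(exp(-2*I*pi/5))*conj(exp(4*I*pi/5)) + 1*(exp(4*I*pi/5))*conj(exp(2*I*pi/5))]
      = (1/5)[(1) + (exp(-2*I*pi/5)) + (exp(-4*I*pi/5)) + (exp(4*I*pi/5)) + (exp(2*I*pi/5))] = 0/5 = 0
(Exp terms are combined using exp(i*s)*conj(exp(i*t)) = exp(i*(s-t)), and sums of them are collapsed using the identity that for every m > 1 the m distinct m-th roots of unity sum to 0, e.g. 1 + exp(2*I*pi/3) + exp(-2*I*pi/3) = 0.)
Hence the multiplicities are chi_3: 1. Dimension check: dim(chi_1)*dim(chi_2) = 1*1 = 1 and sum (mult * dim) = 1*1 = 1.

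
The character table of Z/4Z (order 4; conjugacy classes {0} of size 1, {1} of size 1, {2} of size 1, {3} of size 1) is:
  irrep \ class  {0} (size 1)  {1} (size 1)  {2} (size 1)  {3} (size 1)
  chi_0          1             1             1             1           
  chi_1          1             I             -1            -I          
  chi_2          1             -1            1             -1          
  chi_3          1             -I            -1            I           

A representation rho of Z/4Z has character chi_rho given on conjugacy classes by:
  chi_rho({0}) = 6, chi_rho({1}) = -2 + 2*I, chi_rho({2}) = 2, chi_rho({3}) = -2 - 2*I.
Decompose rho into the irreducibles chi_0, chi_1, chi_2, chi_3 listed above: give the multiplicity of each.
Multiplicities: chi_0: 1, chi_1: 2, chi_2: 3, chi_3: 0.

Argument: Use <chi_rho, chi> = (1/|G|) sum_C |C| * chi_rho(C) * conj(chi(C)) with |G| = 4 for each irreducible chi in the table:
  <chi_rho, chi_0> = (1/4)[1*(6)*conj(1) + 1*(-2 + 2*I)*conj(1) + 1*(2)*conj(1) + 1*(-2 - 2*I)*conj(1)]
      = (1/4)[(6) + (-2 + 2*I) + (2) + (-2 - 2*I)] = 4/4 = 1
  <chi_rho, chi_1> = (1/4)[1*(6)*conj(1) + 1*(-2 + 2*I)*conj(I) + 1*(2)*conj(-1) + 1*(-2 - 2*I)*conj(-I)]
      = (1/4)[(6) + (2 + 2*I) + (-2) + (2 - 2*I)] = 8/4 = 2
  <chi_rho, chi_2> = (1/4)[1*(6)*conj(1) + 1*(-2 + 2*I)*conj(-1) + 1*(2)*conj(1) + 1*(-2 - 2*I)*conj(-1)]
      = (1/4)[(6) + (2 - 2*I) + (2) + (2 + 2*I)] = 12/4 = 3
  <chi_rho, chi_3> = (1/4)[1*(6)*conj(1) + 1*(-2 + 2*I)*conj(-I) + 1*(2)*conj(-1) + 1*(-2 - 2*I)*conj(I)]
      = (1/4)[(6) + (-2 - 2*I) + (-2) + (-2 + 2*I)] = 0/4 = 0
(Exp terms are combined using exp(i*s)*conj(exp(i*t)) = exp(i*(s-t)), and sums of them are collapsed using the identity that for every m > 1 the m distinct m-th roots of unity sum to 0, e.g. 1 + exp(2*I*pi/3) + exp(-2*I*pi/3) = 0.)
Dimension check: dim(rho) = sum (mult * dim) = 1*1 + 2*1 + 3*1 + 0*1 = 6 = chi_rho(e) = 6.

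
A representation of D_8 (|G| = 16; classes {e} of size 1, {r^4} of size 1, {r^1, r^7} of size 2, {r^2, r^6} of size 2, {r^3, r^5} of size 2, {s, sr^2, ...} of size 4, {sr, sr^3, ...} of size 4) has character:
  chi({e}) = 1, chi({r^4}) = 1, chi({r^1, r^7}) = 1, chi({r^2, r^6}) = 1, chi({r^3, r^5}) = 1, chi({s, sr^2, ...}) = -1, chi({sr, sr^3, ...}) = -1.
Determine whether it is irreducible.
Irreducible: <chi, chi> = 1.

Working: <chi, chi> = (1/|G|) sum_C |C| * |chi(C)|^2 = (1/16)[1*|1|^2 + 1*|1|^2 + 2*|1|^2 + 2*|1|^2 + 2*|1|^2 + 4*|-1|^2 + 4*|-1|^2]
  = (1/16)[(1) + (1) + (2) + (2) + (2) + (4) + (4)] = 16/16 = 1.
A character is irreducible iff <chi, chi> = 1, so this representation is irreducible.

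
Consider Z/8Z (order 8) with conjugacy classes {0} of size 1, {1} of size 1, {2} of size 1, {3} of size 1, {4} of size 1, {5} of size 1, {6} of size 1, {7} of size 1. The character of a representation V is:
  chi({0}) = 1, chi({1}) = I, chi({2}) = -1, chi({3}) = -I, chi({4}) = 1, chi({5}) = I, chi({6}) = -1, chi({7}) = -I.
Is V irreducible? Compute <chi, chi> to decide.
Irreducible: <chi, chi> = 1.

Justification: <chi, chi> = (1/|G|) sum_C |C| * |chi(C)|^2 = (1/8)[1*|1|^2 + 1*|I|^2 + 1*|-1|^2 + 1*|-I|^2 + 1*|1|^2 + 1*|I|^2 + 1*|-1|^2 + 1*|-I|^2]
  = (1/8)[(1) + (1) + (1) + (1) + (1) + (1) + (1) + (1)] = 8/8 = 1.
(Exp terms are combined using exp(i*s)*conj(exp(i*t)) = exp(i*(s-t)), and sums of them are collapsed using the identity that for every m > 1 the m distinct m-th roots of unity sum to 0, e.g. 1 + exp(2*I*pi/3) + exp(-2*I*pi/3) = 0.)
A character is irreducible iff <chi, chi> = 1, so this representation is irreducible.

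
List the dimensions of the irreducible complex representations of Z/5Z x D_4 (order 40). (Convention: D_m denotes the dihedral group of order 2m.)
Dimensions: 1, 1, 1, 1, 1, 1, 1, 1, 1, 1, 1, 1, 1, 1, 1, 1, 1, 1, 1, 1, 2, 2, 2, 2, 2

Argument: There are 25 irreducibles (= number of conjugacy classes). Their dimensions d_i satisfy sum d_i^2 = |G| = 40: 1 + 1 + 1 + 1 + 1 + 1 + 1 + 1 + 1 + 1 + 1 + 1 + 1 + 1 + 1 + 1 + 1 + 1 + 1 + 1 + 4 + 4 + 4 + 4 + 4 = 40. (For the product with Z/5Z: each of the 5 1-dim characters of Z/5Z tensors with each irrep of D_4, giving 5 copies of each D_4-dimension.)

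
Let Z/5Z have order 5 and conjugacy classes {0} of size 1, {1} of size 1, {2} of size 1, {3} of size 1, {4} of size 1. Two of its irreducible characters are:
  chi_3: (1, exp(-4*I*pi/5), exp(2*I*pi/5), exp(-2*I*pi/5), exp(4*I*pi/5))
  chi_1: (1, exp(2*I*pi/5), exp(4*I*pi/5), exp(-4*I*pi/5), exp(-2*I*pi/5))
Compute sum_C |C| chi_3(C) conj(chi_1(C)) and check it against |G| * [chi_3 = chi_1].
Sum = 0; so <chi_3, chi_1> = 0 (distinct irreducibles are orthogonal).

Explanation: Compute term by term over conjugacy classes (|C| * chi_3(C) * conj(chi_1(C))):
  1*(1)*conj(1) + 1*(exp(-4*I*pi/5))*conj(exp(2*I*pi/5)) + 1*(exp(2*I*pi/5))*conj(exp(4*I*pi/5)) + 1*(exp(-2*I*pi/5))*conj(exp(-4*I*pi/5)) + 1*(exp(4*I*pi/5))*conj(exp(-2*I*pi/5))
  = (1) + (exp(4*I*pi/5)) + (exp(-2*I*pi/5)) + (exp(2*I*pi/5)) + (exp(-4*I*pi/5))
  = 0.
(Exp terms are combined using exp(i*s)*conj(exp(i*t)) = exp(i*(s-t)), and sums of them are collapsed using the identity that for every m > 1 the m distinct m-th roots of unity sum to 0, e.g. 1 + exp(2*I*pi/3) + exp(-2*I*pi/3) = 0.)
Dividing by |G| = 5 gives 0/5 = 0, matching the row-orthogonality relation <chi_3, chi_1> = [chi_3 = chi_1].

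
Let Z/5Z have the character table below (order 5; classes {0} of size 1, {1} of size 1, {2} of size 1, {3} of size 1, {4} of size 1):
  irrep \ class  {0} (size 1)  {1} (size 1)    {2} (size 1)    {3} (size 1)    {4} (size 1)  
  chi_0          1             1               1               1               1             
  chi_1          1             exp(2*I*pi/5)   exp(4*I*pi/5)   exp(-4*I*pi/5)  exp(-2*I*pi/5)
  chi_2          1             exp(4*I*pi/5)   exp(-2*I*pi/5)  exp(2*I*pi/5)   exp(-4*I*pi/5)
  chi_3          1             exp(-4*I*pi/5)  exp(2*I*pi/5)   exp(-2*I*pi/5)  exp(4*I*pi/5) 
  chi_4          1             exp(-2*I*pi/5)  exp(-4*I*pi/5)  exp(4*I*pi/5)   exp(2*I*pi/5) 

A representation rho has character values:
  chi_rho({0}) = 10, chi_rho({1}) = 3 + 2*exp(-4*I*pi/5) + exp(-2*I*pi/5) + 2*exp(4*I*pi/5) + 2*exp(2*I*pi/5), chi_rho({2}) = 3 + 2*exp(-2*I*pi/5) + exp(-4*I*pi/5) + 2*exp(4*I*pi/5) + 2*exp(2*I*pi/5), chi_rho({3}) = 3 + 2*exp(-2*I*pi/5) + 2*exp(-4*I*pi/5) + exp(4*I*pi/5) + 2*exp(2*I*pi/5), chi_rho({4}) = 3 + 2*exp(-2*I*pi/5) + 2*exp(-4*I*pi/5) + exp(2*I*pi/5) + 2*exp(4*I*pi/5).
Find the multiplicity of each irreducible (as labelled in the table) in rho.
Multiplicities: chi_0: 3, chi_1: 2, chi_2: 2, chi_3: 2, chi_4: 1.

Why: Use <chi_rho, chi> = (1/|G|) sum_C |C| * chi_rho(C) * conj(chi(C)) with |G| = 5 for each irreducible chi in the table:
  <chi_rho, chi_0> = (1/5)[1*(10)*conj(1) + 1*(3 + 2*exp(-4*I*pi/5) + exp(-2*I*pi/5) + 2*exp(4*I*pi/5) + 2*exp(2*I*pi/5))*conj(1) + 1*(3 + 2*exp(-2*I*pi/5) + exp(-4*I*pi/5) + 2*exp(4*I*pi/5) + 2*exp(2*I*pi/5))*conj(1) + 1*(3 + 2*exp(-2*I*pi/5) + 2*exp(-4*I*pi/5) + exp(4*I*pi/5) + 2*exp(2*I*pi/5))*conj(1) + 1*(3 + 2*exp(-2*I*pi/5) + 2*exp(-4*I*pi/5) + exp(2*I*pi/5) + 2*exp(4*I*pi/5))*conj(1)]
      = (1/5)[(10) + (3 + 2*exp(-4*I*pi/5) + exp(-2*I*pi/5) + 2*exp(4*I*pi/5) + 2*exp(2*I*pi/5)) + (3 + 2*exp(-2*I*pi/5) + exp(-4*I*pi/5) + 2*exp(4*I*pi/5) + 2*exp(2*I*pi/5)) + (3 + 2*exp(-2*I*pi/5) + 2*exp(-4*I*pi/5) + exp(4*I*pi/5) + 2*exp(2*I*pi/5)) + (3 + 2*exp(-2*I*pi/5) + 2*exp(-4*I*pi/5) + exp(2*I*pi/5) + 2*exp(4*I*pi/5))] = 15/5 = 3
  <chi_rho, chi_1> = (1/5)[1*(10)*conj(1) + 1*(3 + 2*exp(-4*I*pi/5) + exp(-2*I*pi/5) + 2*exp(4*I*pi/5) + 2*exp(2*I*pi/5))*conj(exp(2*I*pi/5)) + 1*(3 + 2*exp(-2*I*pi/5) + exp(-4*I*pi/5) + 2*exp(4*I*pi/5) + 2*exp(2*I*pi/5))*conj(exp(4*I*pi/5)) + 1*(3 + 2*exp(-2*I*pi/5) + 2*exp(-4*I*pi/5) + exp(4*I*pi/5) + 2*exp(2*I*pi/5))*conj(exp(-4*I*pi/5)) + 1*(3 + 2*exp(-2*I*pi/5) + 2*exp(-4*I*pi/5) + exp(2*I*pi/5) + 2*exp(4*I*pi/5))*conj(exp(-2*I*pi/5))]
      = (1/5)[(10) + (2 + 3*exp(-2*I*pi/5) + exp(-4*I*pi/5) + 2*exp(4*I*pi/5) + 2*exp(2*I*pi/5)) + (2 + 2*exp(-2*I*pi/5) + 3*exp(-4*I*pi/5) + exp(2*I*pi/5) + 2*exp(4*I*pi/5)) + (2 + 2*exp(-4*I*pi/5) + exp(-2*I*pi/5) + 3*exp(4*I*pi/5) + 2*exp(2*I*pi/5)) + (2 + 2*exp(-2*I*pi/5) + 2*exp(-4*I*pi/5) + exp(4*I*pi/5) + 3*exp(2*I*pi/5))] = 10/5 = 2
  <chi_rho, chi_2> = (1/5)[1*(10)*conj(1) + 1*(3 + 2*exp(-4*I*pi/5) + exp(-2*I*pi/5) + 2*exp(4*I*pi/5) + 2*exp(2*I*pi/5))*conj(exp(4*I*pi/5)) + 1*(3 + 2*exp(-2*I*pi/5) + exp(-4*I*pi/5) + 2*exp(4*I*pi/5) + 2*exp(2*I*pi/5))*conj(exp(-2*I*pi/5)) + 1*(3 + 2*exp(-2*I*pi/5) + 2*exp(-4*I*pi/5) + exp(4*I*pi/5) + 2*exp(2*I*pi/5))*conj(exp(2*I*pi/5)) + 1*(3 + 2*exp(-2*I*pi/5) + 2*exp(-4*I*pi/5) + exp(2*I*pi/5) + 2*exp(4*I*pi/5))*conj(exp(-4*I*pi/5))]
      = (1/5)[(10) + (2 + 2*exp(-2*I*pi/5) + 3*exp(-4*I*pi/5) + exp(4*I*pi/5) + 2*exp(2*I*pi/5)) + (2 + 2*exp(-4*I*pi/5) + exp(-2*I*pi/5) + 2*exp(4*I*pi/5) + 3*exp(2*I*pi/5)) + (2 + 3*exp(-2*I*pi/5) + 2*exp(-4*I*pi/5) + exp(2*I*pi/5) + 2*exp(4*I*pi/5)) + (2 + 2*exp(-2*I*pi/5) + exp(-4*I*pi/5) + 3*exp(4*I*pi/5) + 2*exp(2*I*pi/5))] = 10/5 = 2
  <chi_rho, chi_3> = (1/5)[1*(10)*conj(1) + 1*(3 + 2*exp(-4*I*pi/5) + exp(-2*I*pi/5) + 2*exp(4*I*pi/5) + 2*exp(2*I*pi/5))*conj(exp(-4*I*pi/5)) + 1*(3 + 2*exp(-2*I*pi/5) + exp(-4*I*pi/5) + 2*exp(4*I*pi/5) + 2*exp(2*I*pi/5))*conj(exp(2*I*pi/5)) + 1*(3 + 2*exp(-2*I*pi/5) + 2*exp(-4*I*pi/5) + exp(4*I*pi/5) + 2*exp(2*I*pi/5))*conj(exp(-2*I*pi/5)) + 1*(3 + 2*exp(-2*I*pi/5) + 2*exp(-4*I*pi/5) + exp(2*I*pi/5) + 2*exp(4*I*pi/5))*conj(exp(4*I*pi/5))]
      = (1/5)[(10) + (2 + 2*exp(-2*I*pi/5) + 2*exp(-4*I*pi/5) + exp(2*I*pi/5) + 3*exp(4*I*pi/5)) + (2 + 3*exp(-2*I*pi/5) + 2*exp(-4*I*pi/5) + exp(4*I*pi/5) + 2*exp(2*I*pi/5)) + (2 + 2*exp(-2*I*pi/5) + exp(-4*I*pi/5) + 2*exp(4*I*pi/5) + 3*exp(2*I*pi/5)) + (2 + 3*exp(-4*I*pi/5) + exp(-2*I*pi/5) + 2*exp(4*I*pi/5) + 2*exp(2*I*pi/5))] = 10/5 = 2
  <chi_rho, chi_4> = (1/5)[1*(10)*conj(1) + 1*(3 + 2*exp(-4*I*pi/5) + exp(-2*I*pi/5) + 2*exp(4*I*pi/5) + 2*exp(2*I*pi/5))*conj(exp(-2*I*pi/5)) + 1*(3 + 2*exp(-2*I*pi/5) + exp(-4*I*pi/5) + 2*exp(4*I*pi/5) + 2*exp(2*I*pi/5))*conj(exp(-4*I*pi/5)) + 1*(3 + 2*exp(-2*I*pi/5) + 2*exp(-4*I*pi/5) + exp(4*I*pi/5) + 2*exp(2*I*pi/5))*conj(exp(4*I*pi/5)) + 1*(3 + 2*exp(-2*I*pi/5) + 2*exp(-4*I*pi/5) + exp(2*I*pi/5) + 2*exp(4*I*pi/5))*conj(exp(2*I*pi/5))]
      = (1/5)[(10) + (1 + 2*exp(-2*I*pi/5) + 2*exp(-4*I*pi/5) + 2*exp(4*I*pi/5) + 3*exp(2*I*pi/5)) + (1 + 2*exp(-2*I*pi/5) + 2*exp(-4*I*pi/5) + 3*exp(4*I*pi/5) + 2*exp(2*I*pi/5)) + (1 + 2*exp(-2*I*pi/5) + 3*exp(-4*I*pi/5) + 2*exp(4*I*pi/5) + 2*exp(2*I*pi/5)) + (1 + 3*exp(-2*I*pi/5) + 2*exp(-4*I*pi/5) + 2*exp(4*I*pi/5) + 2*exp(2*I*pi/5))] = 5/5 = 1
(Exp terms are combined using exp(i*s)*conj(exp(i*t)) = exp(i*(s-t)), and sums of them are collapsed using the identity that for every m > 1 the m distinct m-th roots of unity sum to 0, e.g. 1 + exp(2*I*pi/3) + exp(-2*I*pi/3) = 0.)
Dimension check: dim(rho) = sum (mult * dim) = 3*1 + 2*1 + 2*1 + 2*1 + 1*1 = 10 = chi_rho(e) = 10.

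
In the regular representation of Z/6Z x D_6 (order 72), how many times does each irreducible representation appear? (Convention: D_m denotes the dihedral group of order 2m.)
Each irreducible V_i of dimension d_i appears with multiplicity d_i, i.e. rho_reg = (direct sum over all irreducibles V_i) d_i V_i. The irreducible dimensions for Z/6Z x D_6 are 1, 1, 1, 1, 1, 1, 1, 1, 1, 1, 1, 1, 1, 1, 1, 1, 1, 1, 1, 1, 1, 1, 1, 1, 2, 2, 2, 2, 2, 2, 2, 2, 2, 2, 2, 2: 24 irreducibles of dimension 1, each with multiplicity 1; 12 irreducibles of dimension 2, each with multiplicity 2. Total dimension 24*1*1 + 12*2*2 = 72 = |G|.

Solution. General theorem: in the regular representation of a finite group G, each irreducible appears with multiplicity equal to its dimension. Check: dim(rho_reg) = sum d_i^2 = 1 + 1 + 1 + 1 + 1 + 1 + 1 + 1 + 1 + 1 + 1 + 1 + 1 + 1 + 1 + 1 + 1 + 1 + 1 + 1 + 1 + 1 + 1 + 1 + 4 + 4 + 4 + 4 + 4 + 4 + 4 + 4 + 4 + 4 + 4 + 4 = 72 = |G|.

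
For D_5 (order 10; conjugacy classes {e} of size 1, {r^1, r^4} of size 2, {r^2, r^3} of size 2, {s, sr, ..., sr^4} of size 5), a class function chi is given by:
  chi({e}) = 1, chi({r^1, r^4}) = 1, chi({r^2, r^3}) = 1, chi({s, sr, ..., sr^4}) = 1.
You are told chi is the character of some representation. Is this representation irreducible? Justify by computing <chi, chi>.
Irreducible: <chi, chi> = 1.

Solution. <chi, chi> = (1/|G|) sum_C |C| * |chi(C)|^2 = (1/10)[1*|1|^2 + 2*|1|^2 + 2*|1|^2 + 5*|1|^2]
  = (1/10)[(1) + (2) + (2) + (5)] = 10/10 = 1.
A character is irreducible iff <chi, chi> = 1, so this representation is irreducible.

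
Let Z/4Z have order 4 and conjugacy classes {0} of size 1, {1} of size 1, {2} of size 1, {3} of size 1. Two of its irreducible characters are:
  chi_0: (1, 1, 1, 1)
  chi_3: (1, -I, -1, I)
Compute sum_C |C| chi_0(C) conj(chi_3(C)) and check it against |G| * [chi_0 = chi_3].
Sum = 0; so <chi_0, chi_3> = 0 (distinct irreducibles are orthogonal).

Justification: Compute term by term over conjugacy classes (|C| * chi_0(C) * conj(chi_3(C))):
  1*(1)*conj(1) + 1*(1)*conj(-I) + 1*(1)*conj(-1) + 1*(1)*conj(I)
  = (1) + (I) + (-1) + (-I)
  = 0.
(Exp terms are combined using exp(i*s)*conj(exp(i*t)) = exp(i*(s-t)), and sums of them are collapsed using the identity that for every m > 1 the m distinct m-th roots of unity sum to 0, e.g. 1 + exp(2*I*pi/3) + exp(-2*I*pi/3) = 0.)
Dividing by |G| = 4 gives 0/4 = 0, matching the row-orthogonality relation <chi_0, chi_3> = [chi_0 = chi_3].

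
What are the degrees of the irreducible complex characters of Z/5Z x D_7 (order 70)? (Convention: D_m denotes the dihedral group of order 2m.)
Dimensions: 1, 1, 1, 1, 1, 1, 1, 1, 1, 1, 2, 2, 2, 2, 2, 2, 2, 2, 2, 2, 2, 2, 2, 2, 2

Justification: There are 25 irreducibles (= number of conjugacy classes). Their dimensions d_i satisfy sum d_i^2 = |G| = 70: 1 + 1 + 1 + 1 + 1 + 1 + 1 + 1 + 1 + 1 + 4 + 4 + 4 + 4 + 4 + 4 + 4 + 4 + 4 + 4 + 4 + 4 + 4 + 4 + 4 = 70. (For the product with Z/5Z: each of the 5 1-dim characters of Z/5Z tensors with each irrep of D_7, giving 5 copies of each D_7-dimension.)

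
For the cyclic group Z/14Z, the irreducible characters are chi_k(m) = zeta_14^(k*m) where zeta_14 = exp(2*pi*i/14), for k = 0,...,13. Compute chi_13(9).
chi_13(9) = zeta_14^117 = exp(5*I*pi/7)

Details: chi_13(9) = zeta_14^(13*9) = zeta_14^117. Since zeta_14^14 = 1, this equals zeta_14^5 = exp(2*pi*i*5/14) = exp(5*I*pi/7).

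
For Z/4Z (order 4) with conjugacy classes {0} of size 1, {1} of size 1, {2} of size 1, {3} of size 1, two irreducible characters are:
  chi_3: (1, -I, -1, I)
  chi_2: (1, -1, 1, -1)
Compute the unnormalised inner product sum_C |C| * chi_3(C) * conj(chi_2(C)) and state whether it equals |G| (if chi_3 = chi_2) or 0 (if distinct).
Sum = 0; so <chi_3, chi_2> = 0 (distinct irreducibles are orthogonal).

Justification: Compute term by term over conjugacy classes (|C| * chi_3(C) * conj(chi_2(C))):
  1*(1)*conj(1) + 1*(-I)*conj(-1) + 1*(-1)*conj(1) + 1*(I)*conj(-1)
  = (1) + (I) + (-1) + (-I)
  = 0.
(Exp terms are combined using exp(i*s)*conj(exp(i*t)) = exp(i*(s-t)), and sums of them are collapsed using the identity that for every m > 1 the m distinct m-th roots of unity sum to 0, e.g. 1 + exp(2*I*pi/3) + exp(-2*I*pi/3) = 0.)
Dividing by |G| = 4 gives 0/4 = 0, matching the row-orthogonality relation <chi_3, chi_2> = [chi_3 = chi_2].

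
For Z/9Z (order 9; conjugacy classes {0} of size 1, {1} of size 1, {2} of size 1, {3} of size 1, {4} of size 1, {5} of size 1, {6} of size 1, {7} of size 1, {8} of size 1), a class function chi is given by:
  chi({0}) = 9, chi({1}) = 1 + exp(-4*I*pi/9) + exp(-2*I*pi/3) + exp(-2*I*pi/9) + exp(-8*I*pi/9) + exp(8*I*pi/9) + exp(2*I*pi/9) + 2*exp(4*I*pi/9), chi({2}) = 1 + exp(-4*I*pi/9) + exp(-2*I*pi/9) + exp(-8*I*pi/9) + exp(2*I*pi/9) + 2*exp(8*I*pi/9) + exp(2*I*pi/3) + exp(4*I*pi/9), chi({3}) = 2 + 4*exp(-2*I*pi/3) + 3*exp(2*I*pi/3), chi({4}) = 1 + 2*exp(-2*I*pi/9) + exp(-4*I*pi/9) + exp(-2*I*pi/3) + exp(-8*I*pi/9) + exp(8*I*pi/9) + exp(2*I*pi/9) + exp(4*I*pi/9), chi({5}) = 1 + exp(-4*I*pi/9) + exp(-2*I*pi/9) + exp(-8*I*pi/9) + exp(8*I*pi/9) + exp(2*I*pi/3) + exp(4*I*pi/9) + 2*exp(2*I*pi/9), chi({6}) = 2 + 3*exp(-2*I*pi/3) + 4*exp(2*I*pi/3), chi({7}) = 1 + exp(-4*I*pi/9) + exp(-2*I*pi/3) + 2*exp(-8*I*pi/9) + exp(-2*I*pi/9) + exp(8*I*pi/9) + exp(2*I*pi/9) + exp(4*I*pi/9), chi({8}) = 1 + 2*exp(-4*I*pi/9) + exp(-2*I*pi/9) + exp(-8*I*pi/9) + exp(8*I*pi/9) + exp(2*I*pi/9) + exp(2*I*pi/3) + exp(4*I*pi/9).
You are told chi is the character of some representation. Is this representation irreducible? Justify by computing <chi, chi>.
Not irreducible (reducible): <chi, chi> = 11 > 1.

Derivation: <chi, chi> = (1/|G|) sum_C |C| * |chi(C)|^2 = (1/9)[1*|9|^2 + 1*|1 + exp(-4*I*pi/9) + exp(-2*I*pi/3) + exp(-2*I*pi/9) + exp(-8*I*pi/9) + exp(8*I*pi/9) + exp(2*I*pi/9) + 2*exp(4*I*pi/9)|^2 + 1*|1 + exp(-4*I*pi/9) + exp(-2*I*pi/9) + exp(-8*I*pi/9) + exp(2*I*pi/9) + 2*exp(8*I*pi/9) + exp(2*I*pi/3) + exp(4*I*pi/9)|^2 + 1*|2 + 4*exp(-2*I*pi/3) + 3*exp(2*I*pi/3)|^2 + 1*|1 + 2*exp(-2*I*pi/9) + exp(-4*I*pi/9) + exp(-2*I*pi/3) + exp(-8*I*pi/9) + exp(8*I*pi/9) + exp(2*I*pi/9) + exp(4*I*pi/9)|^2 + 1*|1 + exp(-4*I*pi/9) + exp(-2*I*pi/9) + exp(-8*I*pi/9) + exp(8*I*pi/9) + exp(2*I*pi/3) + exp(4*I*pi/9) + 2*exp(2*I*pi/9)|^2 + 1*|2 + 3*exp(-2*I*pi/3) + 4*exp(2*I*pi/3)|^2 + 1*|1 + exp(-4*I*pi/9) + exp(-2*I*pi/3) + 2*exp(-8*I*pi/9) + exp(-2*I*pi/9) + exp(8*I*pi/9) + exp(2*I*pi/9) + exp(4*I*pi/9)|^2 + 1*|1 + 2*exp(-4*I*pi/9) + exp(-2*I*pi/9) + exp(-8*I*pi/9) + exp(8*I*pi/9) + exp(2*I*pi/9) + exp(2*I*pi/3) + exp(4*I*pi/9)|^2]
  = (1/9)[(81) + (11 + 9*exp(-4*I*pi/9) + 9*exp(-2*I*pi/3) + 8*exp(-2*I*pi/9) + 9*exp(-8*I*pi/9) + 9*exp(8*I*pi/9) + 8*exp(2*I*pi/9) + 9*exp(2*I*pi/3) + 9*exp(4*I*pi/9)) + (11 + 8*exp(-4*I*pi/9) + 9*exp(-2*I*pi/3) + 9*exp(-2*I*pi/9) + 9*exp(-8*I*pi/9) + 9*exp(8*I*pi/9) + 9*exp(2*I*pi/9) + 9*exp(2*I*pi/3) + 8*exp(4*I*pi/9)) + (3) + (11 + 9*exp(-4*I*pi/9) + 9*exp(-2*I*pi/3) + 9*exp(-2*I*pi/9) + 8*exp(-8*I*pi/9) + 8*exp(8*I*pi/9) + 9*exp(2*I*pi/9) + 9*exp(2*I*pi/3) + 9*exp(4*I*pi/9)) + (11 + 9*exp(-4*I*pi/9) + 9*exp(-2*I*pi/3) + 9*exp(-2*I*pi/9) + 8*exp(-8*I*pi/9) + 8*exp(8*I*pi/9) + 9*exp(2*I*pi/9) + 9*exp(2*I*pi/3) + 9*exp(4*I*pi/9)) + (3) + (11 + 8*exp(-4*I*pi/9) + 9*exp(-2*I*pi/3) + 9*exp(-2*I*pi/9) + 9*exp(-8*I*pi/9) + 9*exp(8*I*pi/9) + 9*exp(2*I*pi/9) + 9*exp(2*I*pi/3) + 8*exp(4*I*pi/9)) + (11 + 9*exp(-4*I*pi/9) + 9*exp(-2*I*pi/3) + 8*exp(-2*I*pi/9) + 9*exp(-8*I*pi/9) + 9*exp(8*I*pi/9) + 8*exp(2*I*pi/9) + 9*exp(2*I*pi/3) + 9*exp(4*I*pi/9))] = 99/9 = 11.
(Exp terms are combined using exp(i*s)*conj(exp(i*t)) = exp(i*(s-t)), and sums of them are collapsed using the identity that for every m > 1 the m distinct m-th roots of unity sum to 0, e.g. 1 + exp(2*I*pi/3) + exp(-2*I*pi/3) = 0.)
A character is irreducible iff <chi, chi> = 1, so this representation is reducible.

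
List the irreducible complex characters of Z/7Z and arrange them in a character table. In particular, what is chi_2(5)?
Character table of Z/7Z (irreps indexed chi_0,...,chi_6 with chi_k(m) = zeta_7^(k*m), zeta_7 = exp(2*pi*i/7)):
  irrep \ class  {0} (size 1)  {1} (size 1)    {2} (size 1)    {3} (size 1)    {4} (size 1)    {5} (size 1)    {6} (size 1)  
  chi_0          1             1               1               1               1               1               1             
  chi_1          1             exp(2*I*pi/7)   exp(4*I*pi/7)   exp(6*I*pi/7)   exp(-6*I*pi/7)  exp(-4*I*pi/7)  exp(-2*I*pi/7)
  chi_2          1             exp(4*I*pi/7)   exp(-6*I*pi/7)  exp(-2*I*pi/7)  exp(2*I*pi/7)   exp(6*I*pi/7)   exp(-4*I*pi/7)
  chi_3          1             exp(6*I*pi/7)   exp(-2*I*pi/7)  exp(4*I*pi/7)   exp(-4*I*pi/7)  exp(2*I*pi/7)   exp(-6*I*pi/7)
  chi_4          1             exp(-6*I*pi/7)  exp(2*I*pi/7)   exp(-4*I*pi/7)  exp(4*I*pi/7)   exp(-2*I*pi/7)  exp(6*I*pi/7) 
  chi_5          1             exp(-4*I*pi/7)  exp(6*I*pi/7)   exp(2*I*pi/7)   exp(-2*I*pi/7)  exp(-6*I*pi/7)  exp(4*I*pi/7) 
  chi_6          1             exp(-2*I*pi/7)  exp(-4*I*pi/7)  exp(-6*I*pi/7)  exp(6*I*pi/7)   exp(4*I*pi/7)   exp(2*I*pi/7) 

Spot check: chi_2(5) = zeta_7^(2*5) = zeta_7^10 = exp(6*I*pi/7).

Reasoning: Z/7Z is abelian, so all 7 irreducible complex representations are 1-dimensional. They are given by chi_k(m) = zeta_7^(k*m) for k = 0,...,6. Row orthogonality: sum_m chi_k(m) conj(chi_l(m)) = 7 * [k = l].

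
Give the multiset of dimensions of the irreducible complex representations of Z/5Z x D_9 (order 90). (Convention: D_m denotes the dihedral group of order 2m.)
Dimensions: 1, 1, 1, 1, 1, 1, 1, 1, 1, 1, 2, 2, 2, 2, 2, 2, 2, 2, 2, 2, 2, 2, 2, 2, 2, 2, 2, 2, 2, 2

Solution. There are 30 irreducibles (= number of conjugacy classes). Their dimensions d_i satisfy sum d_i^2 = |G| = 90: 1 + 1 + 1 + 1 + 1 + 1 + 1 + 1 + 1 + 1 + 4 + 4 + 4 + 4 + 4 + 4 + 4 + 4 + 4 + 4 + 4 + 4 + 4 + 4 + 4 + 4 + 4 + 4 + 4 + 4 = 90. (For the product with Z/5Z: each of the 5 1-dim characters of Z/5Z tensors with each irrep of D_9, giving 5 copies of each D_9-dimension.)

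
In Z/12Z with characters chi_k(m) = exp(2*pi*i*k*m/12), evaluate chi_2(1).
chi_2(1) = zeta_12^2 = exp(I*pi/3)

Justification: chi_2(1) = zeta_12^(2*1) = zeta_12^2. Since zeta_12^12 = 1, this equals zeta_12^2 = exp(2*pi*i*2/12) = exp(I*pi/3).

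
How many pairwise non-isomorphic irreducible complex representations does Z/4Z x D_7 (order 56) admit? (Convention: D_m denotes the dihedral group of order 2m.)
20

Derivation: The number of irreducible complex representations of a finite group equals its number of conjugacy classes. For a direct product, #classes(G x H) = #classes(G) * #classes(H). Z/4Z has 4 classes (abelian), D_7 has 5 classes, so 4 * 5 = 20, so Z/4Z x D_7 (order 56) has exactly 20 irreducible complex representations.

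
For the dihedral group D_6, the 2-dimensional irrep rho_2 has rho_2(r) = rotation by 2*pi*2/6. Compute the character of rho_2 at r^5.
chi_{rho_2}(r^5) = 2*cos(2*pi*2*5/6) = -1

Why: rho_2(r^5) is rotation by angle 2*pi*2*5/6, whose trace is 2*cos(2*pi*2*5/6) = -1.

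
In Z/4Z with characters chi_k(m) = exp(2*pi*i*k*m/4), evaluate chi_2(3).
chi_2(3) = zeta_4^6 = -1

Reasoning: chi_2(3) = zeta_4^(2*3) = zeta_4^6. Since zeta_4^4 = 1, this equals zeta_4^2 = exp(2*pi*i*2/4) = -1.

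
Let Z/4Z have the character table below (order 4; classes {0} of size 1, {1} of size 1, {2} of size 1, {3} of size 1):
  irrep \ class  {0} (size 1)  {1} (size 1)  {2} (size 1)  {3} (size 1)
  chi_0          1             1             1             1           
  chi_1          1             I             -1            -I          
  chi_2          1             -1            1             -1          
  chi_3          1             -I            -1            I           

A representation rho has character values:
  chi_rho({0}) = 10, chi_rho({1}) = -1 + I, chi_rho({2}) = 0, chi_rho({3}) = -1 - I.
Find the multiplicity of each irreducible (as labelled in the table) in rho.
Multiplicities: chi_0: 2, chi_1: 3, chi_2: 3, chi_3: 2.

Solution. Use <chi_rho, chi> = (1/|G|) sum_C |C| * chi_rho(C) * conj(chi(C)) with |G| = 4 for each irreducible chi in the table:
  <chi_rho, chi_0> = (1/4)[1*(10)*conj(1) + 1*(-1 + I)*conj(1) + 1*(0)*conj(1) + 1*(-1 - I)*conj(1)]
      = (1/4)[(10) + (-1 + I) + (0) + (-1 - I)] = 8/4 = 2
  <chi_rho, chi_1> = (1/4)[1*(10)*conj(1) + 1*(-1 + I)*conj(I) + 1*(0)*conj(-1) + 1*(-1 - I)*conj(-I)]
      = (1/4)[(10) + (1 + I) + (0) + (1 - I)] = 12/4 = 3
  <chi_rho, chi_2> = (1/4)[1*(10)*conj(1) + 1*(-1 + I)*conj(-1) + 1*(0)*conj(1) + 1*(-1 - I)*conj(-1)]
      = (1/4)[(10) + (1 - I) + (0) + (1 + I)] = 12/4 = 3
  <chi_rho, chi_3> = (1/4)[1*(10)*conj(1) + 1*(-1 + I)*conj(-I) + 1*(0)*conj(-1) + 1*(-1 - I)*conj(I)]
      = (1/4)[(10) + (-1 - I) + (0) + (-1 + I)] = 8/4 = 2
(Exp terms are combined using exp(i*s)*conj(exp(i*t)) = exp(i*(s-t)), and sums of them are collapsed using the identity that for every m > 1 the m distinct m-th roots of unity sum to 0, e.g. 1 + exp(2*I*pi/3) + exp(-2*I*pi/3) = 0.)
Dimension check: dim(rho) = sum (mult * dim) = 2*1 + 3*1 + 3*1 + 2*1 = 10 = chi_rho(e) = 10.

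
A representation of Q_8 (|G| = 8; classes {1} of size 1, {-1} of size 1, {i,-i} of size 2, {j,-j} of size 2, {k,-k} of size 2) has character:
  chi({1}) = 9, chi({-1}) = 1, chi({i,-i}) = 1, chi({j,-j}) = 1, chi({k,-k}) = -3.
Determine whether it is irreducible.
Not irreducible (reducible): <chi, chi> = 13 > 1.

Details: <chi, chi> = (1/|G|) sum_C |C| * |chi(C)|^2 = (1/8)[1*|9|^2 + 1*|1|^2 + 2*|1|^2 + 2*|1|^2 + 2*|-3|^2]
  = (1/8)[(81) + (1) + (2) + (2) + (18)] = 104/8 = 13.
A character is irreducible iff <chi, chi> = 1, so this representation is reducible.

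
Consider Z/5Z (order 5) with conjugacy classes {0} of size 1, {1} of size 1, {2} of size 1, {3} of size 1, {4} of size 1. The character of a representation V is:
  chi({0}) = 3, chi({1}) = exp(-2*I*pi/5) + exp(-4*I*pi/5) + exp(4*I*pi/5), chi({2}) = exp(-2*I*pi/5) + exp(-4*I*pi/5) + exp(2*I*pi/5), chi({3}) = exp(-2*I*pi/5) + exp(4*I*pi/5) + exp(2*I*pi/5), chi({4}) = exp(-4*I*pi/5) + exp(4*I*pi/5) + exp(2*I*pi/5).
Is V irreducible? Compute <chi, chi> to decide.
Not irreducible (reducible): <chi, chi> = 3 > 1.

<chi, chi> = (1/|G|) sum_C |C| * |chi(C)|^2 = (1/5)[1*|3|^2 + 1*|exp(-2*I*pi/5) + exp(-4*I*pi/5) + exp(4*I*pi/5)|^2 + 1*|exp(-2*I*pi/5) + exp(-4*I*pi/5) + exp(2*I*pi/5)|^2 + 1*|exp(-2*I*pi/5) + exp(4*I*pi/5) + exp(2*I*pi/5)|^2 + 1*|exp(-4*I*pi/5) + exp(4*I*pi/5) + exp(2*I*pi/5)|^2]
  = (1/5)[(9) + (3 + 2*exp(-2*I*pi/5) + exp(-4*I*pi/5) + exp(4*I*pi/5) + 2*exp(2*I*pi/5)) + (3 + 2*exp(-4*I*pi/5) + exp(-2*I*pi/5) + exp(2*I*pi/5) + 2*exp(4*I*pi/5)) + (3 + 2*exp(-4*I*pi/5) + exp(-2*I*pi/5) + exp(2*I*pi/5) + 2*exp(4*I*pi/5)) + (3 + 2*exp(-2*I*pi/5) + exp(-4*I*pi/5) + exp(4*I*pi/5) + 2*exp(2*I*pi/5))] = 15/5 = 3.
(Exp terms are combined using exp(i*s)*conj(exp(i*t)) = exp(i*(s-t)), and sums of them are collapsed using the identity that for every m > 1 the m distinct m-th roots of unity sum to 0, e.g. 1 + exp(2*I*pi/3) + exp(-2*I*pi/3) = 0.)
A character is irreducible iff <chi, chi> = 1, so this representation is reducible.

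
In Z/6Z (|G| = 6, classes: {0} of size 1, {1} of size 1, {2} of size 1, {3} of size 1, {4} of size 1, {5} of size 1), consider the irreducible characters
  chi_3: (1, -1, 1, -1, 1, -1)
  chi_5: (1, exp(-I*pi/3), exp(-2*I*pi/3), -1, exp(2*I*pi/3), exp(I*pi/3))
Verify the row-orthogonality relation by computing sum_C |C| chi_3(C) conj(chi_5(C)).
Sum = 0; so <chi_3, chi_5> = 0 (distinct irreducibles are orthogonal).

Details: Compute term by term over conjugacy classes (|C| * chi_3(C) * conj(chi_5(C))):
  1*(1)*conj(1) + 1*(-1)*conj(exp(-I*pi/3)) + 1*(1)*conj(exp(-2*I*pi/3)) + 1*(-1)*conj(-1) + 1*(1)*conj(exp(2*I*pi/3)) + 1*(-1)*conj(exp(I*pi/3))
  = (1) + (-exp(I*pi/3)) + (exp(2*I*pi/3)) + (1) + (exp(-2*I*pi/3)) + (-exp(-I*pi/3))
  = 0.
(Exp terms are combined using exp(i*s)*conj(exp(i*t)) = exp(i*(s-t)), and sums of them are collapsed using the identity that for every m > 1 the m distinct m-th roots of unity sum to 0, e.g. 1 + exp(2*I*pi/3) + exp(-2*I*pi/3) = 0.)
Dividing by |G| = 6 gives 0/6 = 0, matching the row-orthogonality relation <chi_3, chi_5> = [chi_3 = chi_5].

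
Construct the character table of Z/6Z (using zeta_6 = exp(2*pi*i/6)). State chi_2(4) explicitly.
Character table of Z/6Z (irreps indexed chi_0,...,chi_5 with chi_k(m) = zeta_6^(k*m), zeta_6 = exp(2*pi*i/6)):
  irrep \ class  {0} (size 1)  {1} (size 1)    {2} (size 1)    {3} (size 1)  {4} (size 1)    {5} (size 1)  
  chi_0          1             1               1               1             1               1             
  chi_1          1             exp(I*pi/3)     exp(2*I*pi/3)   -1            exp(-2*I*pi/3)  exp(-I*pi/3)  
  chi_2          1             exp(2*I*pi/3)   exp(-2*I*pi/3)  1             exp(2*I*pi/3)   exp(-2*I*pi/3)
  chi_3          1             -1              1               -1            1               -1            
  chi_4          1             exp(-2*I*pi/3)  exp(2*I*pi/3)   1             exp(-2*I*pi/3)  exp(2*I*pi/3) 
  chi_5          1             exp(-I*pi/3)    exp(-2*I*pi/3)  -1            exp(2*I*pi/3)   exp(I*pi/3)   

Spot check: chi_2(4) = zeta_6^(2*4) = zeta_6^8 = exp(2*I*pi/3).

Details: Z/6Z is abelian, so all 6 irreducible complex representations are 1-dimensional. They are given by chi_k(m) = zeta_6^(k*m) for k = 0,...,5. Row orthogonality: sum_m chi_k(m) conj(chi_l(m)) = 6 * [k = l].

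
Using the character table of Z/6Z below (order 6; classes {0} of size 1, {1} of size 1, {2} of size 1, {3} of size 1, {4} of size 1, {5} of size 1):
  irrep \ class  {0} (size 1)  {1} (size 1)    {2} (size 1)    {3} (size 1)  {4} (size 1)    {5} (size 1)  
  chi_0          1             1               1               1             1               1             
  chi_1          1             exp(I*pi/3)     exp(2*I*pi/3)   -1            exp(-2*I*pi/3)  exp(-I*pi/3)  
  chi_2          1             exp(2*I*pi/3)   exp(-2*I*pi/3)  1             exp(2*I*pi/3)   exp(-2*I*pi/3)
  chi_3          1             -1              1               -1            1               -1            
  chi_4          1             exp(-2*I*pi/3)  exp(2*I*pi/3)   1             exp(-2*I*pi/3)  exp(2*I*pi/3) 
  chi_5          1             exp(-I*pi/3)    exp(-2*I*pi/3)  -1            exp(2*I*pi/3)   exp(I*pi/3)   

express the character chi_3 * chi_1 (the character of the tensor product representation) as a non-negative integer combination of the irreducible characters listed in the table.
chi_3 tensor chi_1 = chi_4 (all other irreducibles have multiplicity 0).

Proof sketch: The character of a tensor product is the pointwise product (chi_3 * chi_1)(C) = chi_3(C) * chi_1(C):
  {0}: (1)*(1), {1}: (-1)*(exp(I*pi/3)), {2}: (1)*(exp(2*I*pi/3)), {3}: (-1)*(-1), {4}: (1)*(exp(-2*I*pi/3)), {5}: (-1)*(exp(-I*pi/3))
so (chi_3 * chi_1) takes values
  {0} -> 1, {1} -> -exp(I*pi/3), {2} -> exp(2*I*pi/3), {3} -> 1, {4} -> exp(-2*I*pi/3), {5} -> -exp(-I*pi/3).
Now take the inner product of this character with each irreducible chi from the table, <chi_3*chi_1, chi> = (1/6) sum_C |C| (chi_3*chi_1)(C) conj(chi(C)):
  <chi_3*chi_1, chi_0> = (1/6)[1*(1)*conj(1) + 1*(-exp(I*pi/3))*conj(1) + 1*(exp(2*I*pi/3))*conj(1) + 1*(1)*conj(1) + 1*(exp(-2*I*pi/3))*conj(1) + 1*(-exp(-I*pi/3))*conj(1)]
      = (1/6)[(1) + (-exp(I*pi/3)) + (exp(2*I*pi/3)) + (1) + (exp(-2*I*pi/3)) + (-exp(-I*pi/3))] = 0/6 = 0
  <chi_3*chi_1, chi_1> = (1/6)[1*(1)*conj(1) + 1*(-exp(I*pi/3))*conj(exp(I*pi/3)) + 1*(exp(2*I*pi/3))*conj(exp(2*I*pi/3)) + 1*(1)*conj(-1) + 1*(exp(-2*I*pi/3))*conj(exp(-2*I*pi/3)) + 1*(-exp(-I*pi/3))*conj(exp(-I*pi/3))]
      = (1/6)[(1) + (-1) + (1) + (-1) + (1) + (-1)] = 0/6 = 0
  <chi_3*chi_1, chi_2> = (1/6)[1*(1)*conj(1) + 1*(-exp(I*pi/3))*conj(exp(2*I*pi/3)) + 1*(exp(2*I*pi/3))*conj(exp(-2*I*pi/3)) + 1*(1)*conj(1) + 1*(exp(-2*I*pi/3))*conj(exp(2*I*pi/3)) + 1*(-exp(-I*pi/3))*conj(exp(-2*I*pi/3))]
      = (1/6)[(1) + (-exp(-I*pi/3)) + (exp(-2*I*pi/3)) + (1) + (exp(2*I*pi/3)) + (-exp(I*pi/3))] = 0/6 = 0
  <chi_3*chi_1, chi_3> = (1/6)[1*(1)*conj(1) + 1*(-exp(I*pi/3))*conj(-1) + 1*(exp(2*I*pi/3))*conj(1) + 1*(1)*conj(-1) + 1*(exp(-2*I*pi/3))*conj(1) + 1*(-exp(-I*pi/3))*conj(-1)]
      = (1/6)[(1) + (exp(I*pi/3)) + (exp(2*I*pi/3)) + (-1) + (exp(-2*I*pi/3)) + (exp(-I*pi/3))] = 0/6 = 0
  <chi_3*chi_1, chi_4> = (1/6)[1*(1)*conj(1) + 1*(-exp(I*pi/3))*conj(exp(-2*I*pi/3)) + 1*(exp(2*I*pi/3))*conj(exp(2*I*pi/3)) + 1*(1)*conj(1) + 1*(exp(-2*I*pi/3))*conj(exp(-2*I*pi/3)) + 1*(-exp(-I*pi/3))*conj(exp(2*I*pi/3))]
      = (1/6)[(1) + (1) + (1) + (1) + (1) + (1)] = 6/6 = 1
  <chi_3*chi_1, chi_5> = (1/6)[1*(1)*conj(1) + 1*(-exp(I*pi/3))*conj(exp(-I*pi/3)) + 1*(exp(2*I*pi/3))*conj(exp(-2*I*pi/3)) + 1*(1)*conj(-1) + 1*(exp(-2*I*pi/3))*conj(exp(2*I*pi/3)) + 1*(-exp(-I*pi/3))*conj(exp(I*pi/3))]
      = (1/6)[(1) + (-exp(2*I*pi/3)) + (exp(-2*I*pi/3)) + (-1) + (exp(2*I*pi/3)) + (-exp(-2*I*pi/3))] = 0/6 = 0
(Exp terms are combined using exp(i*s)*conj(exp(i*t)) = exp(i*(s-t)), and sums of them are collapsed using the identity that for every m > 1 the m distinct m-th roots of unity sum to 0, e.g. 1 + exp(2*I*pi/3) + exp(-2*I*pi/3) = 0.)
Hence the multiplicities are chi_4: 1. Dimension check: dim(chi_3)*dim(chi_1) = 1*1 = 1 and sum (mult * dim) = 1*1 = 1.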